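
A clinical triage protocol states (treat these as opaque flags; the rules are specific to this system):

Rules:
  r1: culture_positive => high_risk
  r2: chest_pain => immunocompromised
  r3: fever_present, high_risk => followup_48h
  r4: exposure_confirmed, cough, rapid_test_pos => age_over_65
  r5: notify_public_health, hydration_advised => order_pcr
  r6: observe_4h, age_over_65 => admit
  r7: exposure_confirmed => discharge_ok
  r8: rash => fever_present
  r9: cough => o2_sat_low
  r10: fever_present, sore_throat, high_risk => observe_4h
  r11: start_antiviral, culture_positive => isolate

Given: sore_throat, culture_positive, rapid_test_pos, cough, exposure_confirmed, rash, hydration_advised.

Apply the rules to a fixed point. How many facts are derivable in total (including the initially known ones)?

Round 1: r1 [culture_positive => high_risk]; r4 [exposure_confirmed, cough, rapid_test_pos => age_over_65]; r7 [exposure_confirmed => discharge_ok]; r8 [rash => fever_present]; r9 [cough => o2_sat_low]. Adds high_risk, age_over_65, discharge_ok, fever_present, o2_sat_low.
Round 2: r3 [fever_present, high_risk => followup_48h]; r10 [fever_present, sore_throat, high_risk => observe_4h]. Adds followup_48h, observe_4h.
Round 3: r6 [observe_4h, age_over_65 => admit]. Adds admit.
Closure: {admit, age_over_65, cough, culture_positive, discharge_ok, exposure_confirmed, fever_present, followup_48h, high_risk, hydration_advised, o2_sat_low, observe_4h, rapid_test_pos, rash, sore_throat} — 15 facts.

15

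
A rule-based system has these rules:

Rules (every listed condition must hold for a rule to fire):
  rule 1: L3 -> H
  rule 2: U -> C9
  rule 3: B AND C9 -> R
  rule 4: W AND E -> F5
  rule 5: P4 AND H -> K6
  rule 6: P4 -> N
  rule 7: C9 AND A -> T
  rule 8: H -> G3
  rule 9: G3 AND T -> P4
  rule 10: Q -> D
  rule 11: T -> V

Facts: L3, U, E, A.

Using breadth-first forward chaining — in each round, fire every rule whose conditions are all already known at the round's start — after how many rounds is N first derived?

Round 1 fires rule 1, rule 2, giving H, C9.
Round 2 fires rule 7, rule 8, giving T, G3.
Round 3 fires rule 9, rule 11, giving P4, V.
Round 4 fires rule 5, rule 6, giving K6, N.
N first appears in round 4.

4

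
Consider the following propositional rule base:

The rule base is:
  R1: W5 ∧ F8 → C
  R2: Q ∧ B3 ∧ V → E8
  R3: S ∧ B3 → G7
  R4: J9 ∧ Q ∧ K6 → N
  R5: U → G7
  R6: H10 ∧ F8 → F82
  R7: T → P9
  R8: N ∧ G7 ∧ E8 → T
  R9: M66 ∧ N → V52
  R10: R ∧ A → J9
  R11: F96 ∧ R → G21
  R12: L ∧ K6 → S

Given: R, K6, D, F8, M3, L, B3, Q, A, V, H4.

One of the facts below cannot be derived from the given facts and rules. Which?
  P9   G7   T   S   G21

Round 1: R2 [Q ∧ B3 ∧ V → E8]; R10 [R ∧ A → J9]; R12 [L ∧ K6 → S]. New: E8, J9, S.
Round 2: R3 [S ∧ B3 → G7]; R4 [J9 ∧ Q ∧ K6 → N]. New: G7, N.
Round 3: R8 [N ∧ G7 ∧ E8 → T]. New: T.
Round 4: R7 [T → P9]. New: P9.
Derived: S (round 1), G7 (round 2), T (round 3), P9 (round 4). G21 never appears in any round.

G21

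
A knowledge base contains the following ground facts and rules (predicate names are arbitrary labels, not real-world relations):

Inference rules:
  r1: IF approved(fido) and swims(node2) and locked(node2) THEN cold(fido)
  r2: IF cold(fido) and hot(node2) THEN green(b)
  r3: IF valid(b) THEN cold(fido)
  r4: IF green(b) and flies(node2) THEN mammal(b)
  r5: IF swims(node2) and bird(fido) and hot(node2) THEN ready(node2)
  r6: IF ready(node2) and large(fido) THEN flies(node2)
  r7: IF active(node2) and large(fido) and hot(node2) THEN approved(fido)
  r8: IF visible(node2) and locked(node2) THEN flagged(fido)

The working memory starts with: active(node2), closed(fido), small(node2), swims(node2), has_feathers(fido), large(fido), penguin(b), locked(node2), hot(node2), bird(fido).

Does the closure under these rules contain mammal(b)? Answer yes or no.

Round 1 — r5, r7, derive ready(node2), approved(fido).
Round 2 — r1, r6, derive cold(fido), flies(node2).
Round 3 — r2, derive green(b).
Round 4 — r4, derive mammal(b).
mammal(b) appears in round 4, so it is derivable.

yes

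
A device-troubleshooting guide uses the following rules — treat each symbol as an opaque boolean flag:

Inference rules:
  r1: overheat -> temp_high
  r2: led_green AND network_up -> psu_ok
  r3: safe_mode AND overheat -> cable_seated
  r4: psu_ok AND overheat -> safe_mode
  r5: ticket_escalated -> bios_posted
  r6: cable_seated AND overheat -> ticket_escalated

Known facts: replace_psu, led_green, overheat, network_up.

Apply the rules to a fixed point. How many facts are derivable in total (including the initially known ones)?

Round 1: r1 [overheat -> temp_high]; r2 [led_green AND network_up -> psu_ok]. Adds temp_high, psu_ok.
Round 2: r4 [psu_ok AND overheat -> safe_mode]. Adds safe_mode.
Round 3: r3 [safe_mode AND overheat -> cable_seated]. Adds cable_seated.
Round 4: r6 [cable_seated AND overheat -> ticket_escalated]. Adds ticket_escalated.
Round 5: r5 [ticket_escalated -> bios_posted]. Adds bios_posted.
Closure: {bios_posted, cable_seated, led_green, network_up, overheat, psu_ok, replace_psu, safe_mode, temp_high, ticket_escalated} — 10 facts.

10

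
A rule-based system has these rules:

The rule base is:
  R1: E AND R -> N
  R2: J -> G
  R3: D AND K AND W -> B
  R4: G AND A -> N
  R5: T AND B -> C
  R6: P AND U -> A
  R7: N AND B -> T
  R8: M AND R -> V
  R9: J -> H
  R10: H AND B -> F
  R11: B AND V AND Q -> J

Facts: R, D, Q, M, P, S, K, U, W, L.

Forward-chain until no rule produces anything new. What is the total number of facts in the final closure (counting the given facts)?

20

Round 1: R3 [D AND K AND W -> B]; R6 [P AND U -> A]; R8 [M AND R -> V]. Adds B, A, V.
Round 2: R11 [B AND V AND Q -> J]. Adds J.
Round 3: R2 [J -> G]; R9 [J -> H]. Adds G, H.
Round 4: R4 [G AND A -> N]; R10 [H AND B -> F]. Adds N, F.
Round 5: R7 [N AND B -> T]. Adds T.
Round 6: R5 [T AND B -> C]. Adds C.
Closure: {A, B, C, D, F, G, H, J, K, L, M, N, P, Q, R, S, T, U, V, W} — 20 facts.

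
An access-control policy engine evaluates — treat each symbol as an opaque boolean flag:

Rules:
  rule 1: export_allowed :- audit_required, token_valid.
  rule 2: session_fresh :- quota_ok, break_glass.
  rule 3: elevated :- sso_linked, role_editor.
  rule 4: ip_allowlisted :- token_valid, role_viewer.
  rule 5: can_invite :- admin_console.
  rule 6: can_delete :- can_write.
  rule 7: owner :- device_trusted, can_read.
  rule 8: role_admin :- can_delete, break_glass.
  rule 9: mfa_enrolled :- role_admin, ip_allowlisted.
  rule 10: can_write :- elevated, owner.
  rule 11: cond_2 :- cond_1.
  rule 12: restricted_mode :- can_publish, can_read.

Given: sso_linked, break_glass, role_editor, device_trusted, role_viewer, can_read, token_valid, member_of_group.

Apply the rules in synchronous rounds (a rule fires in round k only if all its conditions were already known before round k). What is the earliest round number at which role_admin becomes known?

4

Round 1 fires rule 3, rule 4, rule 7, giving elevated, ip_allowlisted, owner.
Round 2 fires rule 10, giving can_write.
Round 3 fires rule 6, giving can_delete.
Round 4 fires rule 8, giving role_admin.
role_admin first appears in round 4.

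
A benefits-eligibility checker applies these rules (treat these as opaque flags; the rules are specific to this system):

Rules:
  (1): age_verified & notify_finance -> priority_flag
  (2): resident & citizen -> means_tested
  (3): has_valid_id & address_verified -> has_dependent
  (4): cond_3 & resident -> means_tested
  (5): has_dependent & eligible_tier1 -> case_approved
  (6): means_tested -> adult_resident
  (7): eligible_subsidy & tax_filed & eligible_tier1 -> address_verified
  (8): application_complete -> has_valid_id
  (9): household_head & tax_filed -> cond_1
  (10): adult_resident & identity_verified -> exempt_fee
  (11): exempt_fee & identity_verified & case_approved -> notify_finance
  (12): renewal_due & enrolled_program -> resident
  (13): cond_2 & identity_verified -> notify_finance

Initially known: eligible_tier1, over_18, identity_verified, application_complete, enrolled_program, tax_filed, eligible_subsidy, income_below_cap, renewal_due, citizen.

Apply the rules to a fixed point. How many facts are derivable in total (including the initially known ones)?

19

Round 1 — (7), (8), (12), derive address_verified, has_valid_id, resident.
Round 2 — (2), (3), derive means_tested, has_dependent.
Round 3 — (5), (6), derive case_approved, adult_resident.
Round 4 — (10), derive exempt_fee.
Round 5 — (11), derive notify_finance.
Closure: {address_verified, adult_resident, application_complete, case_approved, citizen, eligible_subsidy, eligible_tier1, enrolled_program, exempt_fee, has_dependent, has_valid_id, identity_verified, income_below_cap, means_tested, notify_finance, over_18, renewal_due, resident, tax_filed} — 19 facts.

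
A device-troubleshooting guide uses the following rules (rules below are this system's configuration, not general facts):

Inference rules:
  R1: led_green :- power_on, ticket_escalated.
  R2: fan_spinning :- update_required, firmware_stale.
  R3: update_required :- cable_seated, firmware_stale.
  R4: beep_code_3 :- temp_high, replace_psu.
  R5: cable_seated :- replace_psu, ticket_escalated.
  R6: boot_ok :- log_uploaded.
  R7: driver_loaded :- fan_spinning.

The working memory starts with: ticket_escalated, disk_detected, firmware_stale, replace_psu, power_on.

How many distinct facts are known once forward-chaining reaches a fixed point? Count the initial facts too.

10

Round 1 fires R1, R5, giving led_green, cable_seated.
Round 2 fires R3, giving update_required.
Round 3 fires R2, giving fan_spinning.
Round 4 fires R7, giving driver_loaded.
Closure: {cable_seated, disk_detected, driver_loaded, fan_spinning, firmware_stale, led_green, power_on, replace_psu, ticket_escalated, update_required} — 10 facts.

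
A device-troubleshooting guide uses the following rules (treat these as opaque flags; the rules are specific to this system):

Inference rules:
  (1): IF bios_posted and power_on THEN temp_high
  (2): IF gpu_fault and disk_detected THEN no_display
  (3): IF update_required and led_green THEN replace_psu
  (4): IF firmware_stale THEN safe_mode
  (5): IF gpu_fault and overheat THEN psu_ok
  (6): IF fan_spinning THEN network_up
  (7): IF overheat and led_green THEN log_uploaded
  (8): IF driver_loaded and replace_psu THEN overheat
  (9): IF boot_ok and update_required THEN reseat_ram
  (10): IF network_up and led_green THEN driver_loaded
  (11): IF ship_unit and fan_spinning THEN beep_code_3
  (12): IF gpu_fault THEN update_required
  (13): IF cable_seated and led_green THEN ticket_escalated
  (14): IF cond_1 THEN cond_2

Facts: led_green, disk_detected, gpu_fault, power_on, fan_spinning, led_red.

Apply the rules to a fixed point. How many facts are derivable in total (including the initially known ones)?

[1] (2) [IF gpu_fault and disk_detected THEN no_display]; (6) [IF fan_spinning THEN network_up]; (12) [IF gpu_fault THEN update_required]. ⇒ new: no_display, network_up, update_required.
[2] (3) [IF update_required and led_green THEN replace_psu]; (10) [IF network_up and led_green THEN driver_loaded]. ⇒ new: replace_psu, driver_loaded.
[3] (8) [IF driver_loaded and replace_psu THEN overheat]. ⇒ new: overheat.
[4] (5) [IF gpu_fault and overheat THEN psu_ok]; (7) [IF overheat and led_green THEN log_uploaded]. ⇒ new: psu_ok, log_uploaded.
Closure: {disk_detected, driver_loaded, fan_spinning, gpu_fault, led_green, led_red, log_uploaded, network_up, no_display, overheat, power_on, psu_ok, replace_psu, update_required} — 14 facts.

14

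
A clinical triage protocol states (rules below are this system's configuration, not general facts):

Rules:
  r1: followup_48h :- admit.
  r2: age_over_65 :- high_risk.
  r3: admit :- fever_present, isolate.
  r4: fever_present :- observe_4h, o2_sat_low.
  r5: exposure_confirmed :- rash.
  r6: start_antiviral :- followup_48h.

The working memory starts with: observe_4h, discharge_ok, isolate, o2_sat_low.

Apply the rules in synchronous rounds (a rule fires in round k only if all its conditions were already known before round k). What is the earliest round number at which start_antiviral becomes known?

Round 1 — r4, derive fever_present.
Round 2 — r3, derive admit.
Round 3 — r1, derive followup_48h.
Round 4 — r6, derive start_antiviral.
start_antiviral first appears in round 4.

4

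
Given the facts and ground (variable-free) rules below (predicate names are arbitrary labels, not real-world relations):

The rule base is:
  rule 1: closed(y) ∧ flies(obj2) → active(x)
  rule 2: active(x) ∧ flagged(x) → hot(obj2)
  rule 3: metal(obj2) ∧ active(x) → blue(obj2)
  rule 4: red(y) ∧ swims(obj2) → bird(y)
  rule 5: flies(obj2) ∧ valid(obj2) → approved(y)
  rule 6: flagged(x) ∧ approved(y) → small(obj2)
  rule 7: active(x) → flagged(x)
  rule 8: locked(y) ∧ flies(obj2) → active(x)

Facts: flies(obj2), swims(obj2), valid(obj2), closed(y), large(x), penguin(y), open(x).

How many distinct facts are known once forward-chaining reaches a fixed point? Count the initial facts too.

12

Round 1 — rule 1, rule 5, derive active(x), approved(y).
Round 2 — rule 7, derive flagged(x).
Round 3 — rule 2, rule 6, derive hot(obj2), small(obj2).
Closure: {active(x), approved(y), closed(y), flagged(x), flies(obj2), hot(obj2), large(x), open(x), penguin(y), small(obj2), swims(obj2), valid(obj2)} — 12 facts.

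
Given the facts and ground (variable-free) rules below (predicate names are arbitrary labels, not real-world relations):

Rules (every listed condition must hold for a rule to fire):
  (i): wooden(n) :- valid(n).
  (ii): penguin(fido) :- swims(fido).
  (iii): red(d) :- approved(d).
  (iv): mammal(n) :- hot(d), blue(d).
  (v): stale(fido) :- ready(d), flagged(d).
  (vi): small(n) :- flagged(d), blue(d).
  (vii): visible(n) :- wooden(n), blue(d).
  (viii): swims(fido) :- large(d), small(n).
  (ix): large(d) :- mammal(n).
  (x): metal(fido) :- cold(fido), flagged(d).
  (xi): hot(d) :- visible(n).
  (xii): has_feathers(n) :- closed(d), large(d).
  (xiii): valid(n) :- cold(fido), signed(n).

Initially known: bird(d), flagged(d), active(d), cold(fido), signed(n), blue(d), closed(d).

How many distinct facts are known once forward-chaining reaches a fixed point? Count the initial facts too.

Round 1 — (vi), (x), (xiii), derive small(n), metal(fido), valid(n).
Round 2 — (i), derive wooden(n).
Round 3 — (vii), derive visible(n).
Round 4 — (xi), derive hot(d).
Round 5 — (iv), derive mammal(n).
Round 6 — (ix), derive large(d).
Round 7 — (viii), (xii), derive swims(fido), has_feathers(n).
Round 8 — (ii), derive penguin(fido).
Closure: {active(d), bird(d), blue(d), closed(d), cold(fido), flagged(d), has_feathers(n), hot(d), large(d), mammal(n), metal(fido), penguin(fido), signed(n), small(n), swims(fido), valid(n), visible(n), wooden(n)} — 18 facts.

18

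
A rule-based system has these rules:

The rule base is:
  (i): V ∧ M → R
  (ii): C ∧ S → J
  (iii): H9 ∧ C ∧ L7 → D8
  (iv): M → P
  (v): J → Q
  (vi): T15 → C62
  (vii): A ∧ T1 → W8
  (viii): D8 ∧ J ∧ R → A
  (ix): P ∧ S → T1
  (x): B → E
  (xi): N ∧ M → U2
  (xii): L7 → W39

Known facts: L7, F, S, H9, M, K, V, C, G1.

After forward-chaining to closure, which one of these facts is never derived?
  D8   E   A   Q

Round 1: (i) [V ∧ M → R]; (ii) [C ∧ S → J]; (iii) [H9 ∧ C ∧ L7 → D8]; (iv) [M → P]; (xii) [L7 → W39]. New: R, J, D8, P, W39.
Round 2: (v) [J → Q]; (viii) [D8 ∧ J ∧ R → A]; (ix) [P ∧ S → T1]. New: Q, A, T1.
Round 3: (vii) [A ∧ T1 → W8]. New: W8.
Derived: A (round 2), Q (round 2), D8 (round 1). E never appears in any round.

E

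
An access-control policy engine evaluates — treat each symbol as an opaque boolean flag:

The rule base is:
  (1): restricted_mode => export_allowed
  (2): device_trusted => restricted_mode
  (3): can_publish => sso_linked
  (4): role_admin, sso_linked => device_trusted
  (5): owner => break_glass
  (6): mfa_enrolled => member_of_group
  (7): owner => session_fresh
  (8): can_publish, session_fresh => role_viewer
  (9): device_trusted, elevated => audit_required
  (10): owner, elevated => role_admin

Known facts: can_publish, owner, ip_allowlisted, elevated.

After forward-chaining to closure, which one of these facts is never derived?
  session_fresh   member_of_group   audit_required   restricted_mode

[1] (3) [can_publish => sso_linked]; (5) [owner => break_glass]; (7) [owner => session_fresh]; (10) [owner, elevated => role_admin]. ⇒ new: sso_linked, break_glass, session_fresh, role_admin.
[2] (4) [role_admin, sso_linked => device_trusted]; (8) [can_publish, session_fresh => role_viewer]. ⇒ new: device_trusted, role_viewer.
[3] (2) [device_trusted => restricted_mode]; (9) [device_trusted, elevated => audit_required]. ⇒ new: restricted_mode, audit_required.
[4] (1) [restricted_mode => export_allowed]. ⇒ new: export_allowed.
Derived: session_fresh (round 1), audit_required (round 3), restricted_mode (round 3). member_of_group never appears in any round.

member_of_group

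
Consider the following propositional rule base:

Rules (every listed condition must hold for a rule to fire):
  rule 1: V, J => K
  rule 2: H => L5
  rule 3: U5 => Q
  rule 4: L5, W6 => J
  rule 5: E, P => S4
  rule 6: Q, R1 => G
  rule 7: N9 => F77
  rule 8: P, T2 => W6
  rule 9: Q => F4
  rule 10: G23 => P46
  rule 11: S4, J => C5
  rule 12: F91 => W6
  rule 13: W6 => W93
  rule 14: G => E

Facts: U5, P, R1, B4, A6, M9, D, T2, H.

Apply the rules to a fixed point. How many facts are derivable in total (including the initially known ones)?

Round 1 fires rule 2, rule 3, rule 8, giving L5, Q, W6.
Round 2 fires rule 4, rule 6, rule 9, rule 13, giving J, G, F4, W93.
Round 3 fires rule 14, giving E.
Round 4 fires rule 5, giving S4.
Round 5 fires rule 11, giving C5.
Closure: {A6, B4, C5, D, E, F4, G, H, J, L5, M9, P, Q, R1, S4, T2, U5, W6, W93} — 19 facts.

19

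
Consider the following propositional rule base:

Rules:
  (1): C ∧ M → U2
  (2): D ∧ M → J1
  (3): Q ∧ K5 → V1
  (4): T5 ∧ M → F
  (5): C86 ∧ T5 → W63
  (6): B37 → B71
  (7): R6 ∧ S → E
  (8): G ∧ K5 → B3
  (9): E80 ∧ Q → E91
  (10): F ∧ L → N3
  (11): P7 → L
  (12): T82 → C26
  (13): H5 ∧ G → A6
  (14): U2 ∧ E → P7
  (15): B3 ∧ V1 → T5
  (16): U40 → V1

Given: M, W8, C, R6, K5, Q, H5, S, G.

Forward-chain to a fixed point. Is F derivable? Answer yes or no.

yes

Round 1 fires (1), (3), (7), (8), (13), giving U2, V1, E, B3, A6.
Round 2 fires (14), (15), giving P7, T5.
Round 3 fires (4), (11), giving F, L.
Round 4 fires (10), giving N3.
F appears in round 3, so it is derivable.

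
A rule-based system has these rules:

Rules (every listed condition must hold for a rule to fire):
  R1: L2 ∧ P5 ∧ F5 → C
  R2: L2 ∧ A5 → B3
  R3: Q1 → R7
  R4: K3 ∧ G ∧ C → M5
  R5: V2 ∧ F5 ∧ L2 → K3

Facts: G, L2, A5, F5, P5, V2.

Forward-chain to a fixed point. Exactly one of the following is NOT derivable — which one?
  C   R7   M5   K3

R7

Round 1 — R1, R2, R5, derive C, B3, K3.
Round 2 — R4, derive M5.
Derived: C (round 1), K3 (round 1), M5 (round 2). R7 never appears in any round.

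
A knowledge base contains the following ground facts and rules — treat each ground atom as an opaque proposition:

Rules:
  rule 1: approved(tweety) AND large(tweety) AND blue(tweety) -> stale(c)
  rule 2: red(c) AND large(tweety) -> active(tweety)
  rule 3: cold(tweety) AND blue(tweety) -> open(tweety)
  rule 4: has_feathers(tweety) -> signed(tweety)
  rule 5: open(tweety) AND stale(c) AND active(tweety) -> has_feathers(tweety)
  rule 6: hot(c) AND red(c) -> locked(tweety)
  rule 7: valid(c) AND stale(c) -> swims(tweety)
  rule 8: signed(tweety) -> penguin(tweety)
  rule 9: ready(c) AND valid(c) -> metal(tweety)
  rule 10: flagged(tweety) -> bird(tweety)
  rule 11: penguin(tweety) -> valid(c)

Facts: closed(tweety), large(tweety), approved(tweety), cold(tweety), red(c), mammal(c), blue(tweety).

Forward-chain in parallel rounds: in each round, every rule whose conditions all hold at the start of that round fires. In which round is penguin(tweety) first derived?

4

Round 1 — rule 1, rule 2, rule 3, derive stale(c), active(tweety), open(tweety).
Round 2 — rule 5, derive has_feathers(tweety).
Round 3 — rule 4, derive signed(tweety).
Round 4 — rule 8, derive penguin(tweety).
penguin(tweety) first appears in round 4.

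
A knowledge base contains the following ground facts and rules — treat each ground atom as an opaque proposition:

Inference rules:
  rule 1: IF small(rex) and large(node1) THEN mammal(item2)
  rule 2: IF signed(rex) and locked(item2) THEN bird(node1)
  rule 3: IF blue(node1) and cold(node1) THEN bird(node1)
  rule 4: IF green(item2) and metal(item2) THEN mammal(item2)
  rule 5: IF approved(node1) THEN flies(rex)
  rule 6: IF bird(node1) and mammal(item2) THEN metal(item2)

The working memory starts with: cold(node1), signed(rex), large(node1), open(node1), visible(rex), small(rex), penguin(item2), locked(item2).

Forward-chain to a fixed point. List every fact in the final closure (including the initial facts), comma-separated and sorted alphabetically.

bird(node1), cold(node1), large(node1), locked(item2), mammal(item2), metal(item2), open(node1), penguin(item2), signed(rex), small(rex), visible(rex)

Round 1: rule 1 [IF small(rex) and large(node1) THEN mammal(item2)]; rule 2 [IF signed(rex) and locked(item2) THEN bird(node1)]. New: mammal(item2), bird(node1).
Round 2: rule 6 [IF bird(node1) and mammal(item2) THEN metal(item2)]. New: metal(item2).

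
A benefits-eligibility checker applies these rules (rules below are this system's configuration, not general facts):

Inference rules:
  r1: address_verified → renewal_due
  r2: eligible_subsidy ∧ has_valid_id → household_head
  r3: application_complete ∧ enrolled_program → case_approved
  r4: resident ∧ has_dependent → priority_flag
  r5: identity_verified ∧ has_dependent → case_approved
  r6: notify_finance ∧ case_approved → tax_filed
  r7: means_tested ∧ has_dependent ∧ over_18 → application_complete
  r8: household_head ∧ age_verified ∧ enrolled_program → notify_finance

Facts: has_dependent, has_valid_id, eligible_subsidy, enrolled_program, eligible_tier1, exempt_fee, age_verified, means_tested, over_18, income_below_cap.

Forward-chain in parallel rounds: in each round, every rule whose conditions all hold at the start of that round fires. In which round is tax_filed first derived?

Round 1: r2 [eligible_subsidy ∧ has_valid_id → household_head]; r7 [means_tested ∧ has_dependent ∧ over_18 → application_complete]. New: household_head, application_complete.
Round 2: r3 [application_complete ∧ enrolled_program → case_approved]; r8 [household_head ∧ age_verified ∧ enrolled_program → notify_finance]. New: case_approved, notify_finance.
Round 3: r6 [notify_finance ∧ case_approved → tax_filed]. New: tax_filed.
tax_filed first appears in round 3.

3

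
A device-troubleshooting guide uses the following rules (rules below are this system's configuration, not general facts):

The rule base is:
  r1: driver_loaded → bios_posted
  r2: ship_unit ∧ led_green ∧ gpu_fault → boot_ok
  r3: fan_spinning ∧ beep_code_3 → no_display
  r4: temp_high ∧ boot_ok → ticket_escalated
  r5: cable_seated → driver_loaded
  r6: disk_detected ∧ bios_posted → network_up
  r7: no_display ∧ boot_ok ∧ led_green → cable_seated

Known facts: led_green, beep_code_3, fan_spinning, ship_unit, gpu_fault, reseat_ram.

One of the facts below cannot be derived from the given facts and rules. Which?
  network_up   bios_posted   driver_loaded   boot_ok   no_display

Round 1: r2 [ship_unit ∧ led_green ∧ gpu_fault → boot_ok]; r3 [fan_spinning ∧ beep_code_3 → no_display]. Adds boot_ok, no_display.
Round 2: r7 [no_display ∧ boot_ok ∧ led_green → cable_seated]. Adds cable_seated.
Round 3: r5 [cable_seated → driver_loaded]. Adds driver_loaded.
Round 4: r1 [driver_loaded → bios_posted]. Adds bios_posted.
Derived: no_display (round 1), boot_ok (round 1), driver_loaded (round 3), bios_posted (round 4). network_up never appears in any round.

network_up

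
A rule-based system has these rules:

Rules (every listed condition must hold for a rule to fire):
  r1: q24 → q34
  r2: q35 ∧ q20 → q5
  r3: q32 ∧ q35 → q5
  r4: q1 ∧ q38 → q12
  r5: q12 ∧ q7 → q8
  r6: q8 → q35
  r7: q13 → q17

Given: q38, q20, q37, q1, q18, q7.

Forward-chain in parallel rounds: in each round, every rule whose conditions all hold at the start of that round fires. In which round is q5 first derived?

4

Round 1: r4 [q1 ∧ q38 → q12]. Adds q12.
Round 2: r5 [q12 ∧ q7 → q8]. Adds q8.
Round 3: r6 [q8 → q35]. Adds q35.
Round 4: r2 [q35 ∧ q20 → q5]. Adds q5.
q5 first appears in round 4.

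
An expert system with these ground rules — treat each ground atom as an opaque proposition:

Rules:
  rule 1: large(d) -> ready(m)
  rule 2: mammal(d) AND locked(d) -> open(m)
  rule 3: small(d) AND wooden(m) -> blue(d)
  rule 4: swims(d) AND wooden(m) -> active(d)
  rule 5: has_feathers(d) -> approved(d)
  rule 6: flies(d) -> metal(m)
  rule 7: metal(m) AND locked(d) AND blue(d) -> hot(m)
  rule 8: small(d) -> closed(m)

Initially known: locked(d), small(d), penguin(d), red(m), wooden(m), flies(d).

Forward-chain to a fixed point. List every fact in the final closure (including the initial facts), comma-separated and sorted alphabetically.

Round 1 fires rule 3, rule 6, rule 8, giving blue(d), metal(m), closed(m).
Round 2 fires rule 7, giving hot(m).

blue(d), closed(m), flies(d), hot(m), locked(d), metal(m), penguin(d), red(m), small(d), wooden(m)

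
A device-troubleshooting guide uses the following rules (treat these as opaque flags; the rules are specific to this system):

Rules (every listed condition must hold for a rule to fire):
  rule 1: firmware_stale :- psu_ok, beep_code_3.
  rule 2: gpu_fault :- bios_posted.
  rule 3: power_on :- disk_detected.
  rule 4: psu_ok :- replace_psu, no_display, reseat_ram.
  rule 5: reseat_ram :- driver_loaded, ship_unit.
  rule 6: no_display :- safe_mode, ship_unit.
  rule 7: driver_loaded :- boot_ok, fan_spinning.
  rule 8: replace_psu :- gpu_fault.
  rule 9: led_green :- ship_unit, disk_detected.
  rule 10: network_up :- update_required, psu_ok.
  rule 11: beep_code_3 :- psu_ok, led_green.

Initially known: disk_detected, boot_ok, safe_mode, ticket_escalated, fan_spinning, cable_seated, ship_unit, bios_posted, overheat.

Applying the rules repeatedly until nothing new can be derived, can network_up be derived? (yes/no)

no

Round 1: rule 2 [gpu_fault :- bios_posted.]; rule 3 [power_on :- disk_detected.]; rule 6 [no_display :- safe_mode, ship_unit.]; rule 7 [driver_loaded :- boot_ok, fan_spinning.]; rule 9 [led_green :- ship_unit, disk_detected.]. Adds gpu_fault, power_on, no_display, driver_loaded, led_green.
Round 2: rule 5 [reseat_ram :- driver_loaded, ship_unit.]; rule 8 [replace_psu :- gpu_fault.]. Adds reseat_ram, replace_psu.
Round 3: rule 4 [psu_ok :- replace_psu, no_display, reseat_ram.]. Adds psu_ok.
Round 4: rule 11 [beep_code_3 :- psu_ok, led_green.]. Adds beep_code_3.
Round 5: rule 1 [firmware_stale :- psu_ok, beep_code_3.]. Adds firmware_stale.
Fixed point reached. network_up is concluded only by rule 10; rule 10 needs update_required (never derived).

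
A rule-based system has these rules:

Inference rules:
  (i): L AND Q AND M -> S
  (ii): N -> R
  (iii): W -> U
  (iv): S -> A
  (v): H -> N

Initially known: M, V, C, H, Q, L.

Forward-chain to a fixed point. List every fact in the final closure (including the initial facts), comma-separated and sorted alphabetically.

[1] (i) [L AND Q AND M -> S]; (v) [H -> N]. ⇒ new: S, N.
[2] (ii) [N -> R]; (iv) [S -> A]. ⇒ new: R, A.

A, C, H, L, M, N, Q, R, S, V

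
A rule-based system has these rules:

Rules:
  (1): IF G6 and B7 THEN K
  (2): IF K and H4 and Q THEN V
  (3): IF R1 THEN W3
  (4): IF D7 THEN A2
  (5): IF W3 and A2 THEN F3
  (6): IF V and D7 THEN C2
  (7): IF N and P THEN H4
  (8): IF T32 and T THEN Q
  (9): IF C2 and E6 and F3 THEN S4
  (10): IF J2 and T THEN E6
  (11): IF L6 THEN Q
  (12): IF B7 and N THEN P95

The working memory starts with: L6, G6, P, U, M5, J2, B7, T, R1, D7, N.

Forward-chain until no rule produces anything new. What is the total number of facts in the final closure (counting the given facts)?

Round 1: (1) [IF G6 and B7 THEN K]; (3) [IF R1 THEN W3]; (4) [IF D7 THEN A2]; (7) [IF N and P THEN H4]; (10) [IF J2 and T THEN E6]; (11) [IF L6 THEN Q]; (12) [IF B7 and N THEN P95]. Adds K, W3, A2, H4, E6, Q, P95.
Round 2: (2) [IF K and H4 and Q THEN V]; (5) [IF W3 and A2 THEN F3]. Adds V, F3.
Round 3: (6) [IF V and D7 THEN C2]. Adds C2.
Round 4: (9) [IF C2 and E6 and F3 THEN S4]. Adds S4.
Closure: {A2, B7, C2, D7, E6, F3, G6, H4, J2, K, L6, M5, N, P, P95, Q, R1, S4, T, U, V, W3} — 22 facts.

22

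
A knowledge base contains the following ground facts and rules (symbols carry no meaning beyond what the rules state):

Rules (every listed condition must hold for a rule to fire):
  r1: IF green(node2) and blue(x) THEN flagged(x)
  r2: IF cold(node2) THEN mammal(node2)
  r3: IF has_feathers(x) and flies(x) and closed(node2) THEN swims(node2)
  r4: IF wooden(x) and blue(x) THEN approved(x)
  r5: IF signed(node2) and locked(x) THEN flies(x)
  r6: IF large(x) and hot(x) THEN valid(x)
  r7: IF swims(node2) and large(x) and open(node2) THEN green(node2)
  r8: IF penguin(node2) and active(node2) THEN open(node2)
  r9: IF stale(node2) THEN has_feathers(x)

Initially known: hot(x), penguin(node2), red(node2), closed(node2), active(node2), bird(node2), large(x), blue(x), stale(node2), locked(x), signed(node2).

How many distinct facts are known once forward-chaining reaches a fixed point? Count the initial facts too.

18

[1] r5 [IF signed(node2) and locked(x) THEN flies(x)]; r6 [IF large(x) and hot(x) THEN valid(x)]; r8 [IF penguin(node2) and active(node2) THEN open(node2)]; r9 [IF stale(node2) THEN has_feathers(x)]. ⇒ new: flies(x), valid(x), open(node2), has_feathers(x).
[2] r3 [IF has_feathers(x) and flies(x) and closed(node2) THEN swims(node2)]. ⇒ new: swims(node2).
[3] r7 [IF swims(node2) and large(x) and open(node2) THEN green(node2)]. ⇒ new: green(node2).
[4] r1 [IF green(node2) and blue(x) THEN flagged(x)]. ⇒ new: flagged(x).
Closure: {active(node2), bird(node2), blue(x), closed(node2), flagged(x), flies(x), green(node2), has_feathers(x), hot(x), large(x), locked(x), open(node2), penguin(node2), red(node2), signed(node2), stale(node2), swims(node2), valid(x)} — 18 facts.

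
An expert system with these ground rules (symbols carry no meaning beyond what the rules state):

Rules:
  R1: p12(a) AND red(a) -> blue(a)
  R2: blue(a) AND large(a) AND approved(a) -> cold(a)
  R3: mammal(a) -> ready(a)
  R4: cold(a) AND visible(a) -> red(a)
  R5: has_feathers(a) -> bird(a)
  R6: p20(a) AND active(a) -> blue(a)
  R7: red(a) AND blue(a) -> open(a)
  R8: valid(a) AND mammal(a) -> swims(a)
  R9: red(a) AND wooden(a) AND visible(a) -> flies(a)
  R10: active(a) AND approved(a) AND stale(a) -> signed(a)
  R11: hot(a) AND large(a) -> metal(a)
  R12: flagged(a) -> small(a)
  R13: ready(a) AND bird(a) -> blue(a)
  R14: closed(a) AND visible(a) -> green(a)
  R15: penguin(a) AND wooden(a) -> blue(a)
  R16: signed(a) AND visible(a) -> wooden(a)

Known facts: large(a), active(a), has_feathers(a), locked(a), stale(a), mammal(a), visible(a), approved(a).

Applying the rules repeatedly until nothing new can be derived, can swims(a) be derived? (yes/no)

Round 1 — R3, R5, R10, derive ready(a), bird(a), signed(a).
Round 2 — R13, R16, derive blue(a), wooden(a).
Round 3 — R2, derive cold(a).
Round 4 — R4, derive red(a).
Round 5 — R7, R9, derive open(a), flies(a).
Fixed point reached. swims(a) is concluded only by R8; R8 needs valid(a) (never derived).

no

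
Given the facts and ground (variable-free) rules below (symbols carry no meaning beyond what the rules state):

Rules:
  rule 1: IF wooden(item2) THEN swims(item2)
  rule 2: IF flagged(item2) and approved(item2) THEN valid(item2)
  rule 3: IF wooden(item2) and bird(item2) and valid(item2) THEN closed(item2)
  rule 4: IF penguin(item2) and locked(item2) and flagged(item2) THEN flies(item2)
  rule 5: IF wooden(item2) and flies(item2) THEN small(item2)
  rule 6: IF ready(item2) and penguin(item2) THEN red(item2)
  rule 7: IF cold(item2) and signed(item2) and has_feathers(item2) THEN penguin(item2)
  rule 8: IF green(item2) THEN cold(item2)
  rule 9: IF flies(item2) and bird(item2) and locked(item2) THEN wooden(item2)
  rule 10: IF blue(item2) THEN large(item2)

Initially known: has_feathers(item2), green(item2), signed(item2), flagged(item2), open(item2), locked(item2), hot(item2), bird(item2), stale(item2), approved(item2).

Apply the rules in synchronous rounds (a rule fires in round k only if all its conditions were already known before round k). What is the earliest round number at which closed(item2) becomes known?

5

Round 1 — rule 2, rule 8, derive valid(item2), cold(item2).
Round 2 — rule 7, derive penguin(item2).
Round 3 — rule 4, derive flies(item2).
Round 4 — rule 9, derive wooden(item2).
Round 5 — rule 1, rule 3, rule 5, derive swims(item2), closed(item2), small(item2).
closed(item2) first appears in round 5.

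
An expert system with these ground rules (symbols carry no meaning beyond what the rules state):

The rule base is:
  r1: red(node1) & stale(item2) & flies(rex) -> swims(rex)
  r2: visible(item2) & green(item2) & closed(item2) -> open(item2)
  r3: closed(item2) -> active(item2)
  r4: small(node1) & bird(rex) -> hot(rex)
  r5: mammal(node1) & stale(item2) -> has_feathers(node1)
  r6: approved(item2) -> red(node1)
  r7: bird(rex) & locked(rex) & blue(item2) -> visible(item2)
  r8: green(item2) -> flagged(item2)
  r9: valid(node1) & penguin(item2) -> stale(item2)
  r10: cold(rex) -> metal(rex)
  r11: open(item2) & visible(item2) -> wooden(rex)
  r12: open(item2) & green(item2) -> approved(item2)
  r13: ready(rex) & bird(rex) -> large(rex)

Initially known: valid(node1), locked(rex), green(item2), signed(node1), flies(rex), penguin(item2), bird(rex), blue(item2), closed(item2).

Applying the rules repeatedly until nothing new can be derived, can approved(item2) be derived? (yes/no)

[1] r3 [closed(item2) -> active(item2)]; r7 [bird(rex) & locked(rex) & blue(item2) -> visible(item2)]; r8 [green(item2) -> flagged(item2)]; r9 [valid(node1) & penguin(item2) -> stale(item2)]. ⇒ new: active(item2), visible(item2), flagged(item2), stale(item2).
[2] r2 [visible(item2) & green(item2) & closed(item2) -> open(item2)]. ⇒ new: open(item2).
[3] r11 [open(item2) & visible(item2) -> wooden(rex)]; r12 [open(item2) & green(item2) -> approved(item2)]. ⇒ new: wooden(rex), approved(item2).
[4] r6 [approved(item2) -> red(node1)]. ⇒ new: red(node1).
[5] r1 [red(node1) & stale(item2) & flies(rex) -> swims(rex)]. ⇒ new: swims(rex).
approved(item2) appears in round 3, so it is derivable.

yes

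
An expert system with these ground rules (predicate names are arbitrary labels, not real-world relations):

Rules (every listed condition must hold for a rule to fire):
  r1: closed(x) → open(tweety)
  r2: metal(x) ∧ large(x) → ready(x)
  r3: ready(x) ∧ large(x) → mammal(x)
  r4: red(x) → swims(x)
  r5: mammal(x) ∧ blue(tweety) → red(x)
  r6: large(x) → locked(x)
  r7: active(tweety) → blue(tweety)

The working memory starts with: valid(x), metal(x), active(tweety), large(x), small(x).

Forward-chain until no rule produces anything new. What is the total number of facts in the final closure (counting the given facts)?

11

Round 1 — r2, r6, r7, derive ready(x), locked(x), blue(tweety).
Round 2 — r3, derive mammal(x).
Round 3 — r5, derive red(x).
Round 4 — r4, derive swims(x).
Closure: {active(tweety), blue(tweety), large(x), locked(x), mammal(x), metal(x), ready(x), red(x), small(x), swims(x), valid(x)} — 11 facts.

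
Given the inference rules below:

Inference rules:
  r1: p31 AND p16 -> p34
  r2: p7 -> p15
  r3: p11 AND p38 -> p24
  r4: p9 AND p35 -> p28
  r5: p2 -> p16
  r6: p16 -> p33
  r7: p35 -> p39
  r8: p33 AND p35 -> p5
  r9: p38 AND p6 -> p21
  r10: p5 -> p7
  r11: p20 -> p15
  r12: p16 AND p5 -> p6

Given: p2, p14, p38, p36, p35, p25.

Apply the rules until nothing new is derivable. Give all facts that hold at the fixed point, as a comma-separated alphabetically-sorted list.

Round 1 — r5, r7, derive p16, p39.
Round 2 — r6, derive p33.
Round 3 — r8, derive p5.
Round 4 — r10, r12, derive p7, p6.
Round 5 — r2, r9, derive p15, p21.

p14, p15, p16, p2, p21, p25, p33, p35, p36, p38, p39, p5, p6, p7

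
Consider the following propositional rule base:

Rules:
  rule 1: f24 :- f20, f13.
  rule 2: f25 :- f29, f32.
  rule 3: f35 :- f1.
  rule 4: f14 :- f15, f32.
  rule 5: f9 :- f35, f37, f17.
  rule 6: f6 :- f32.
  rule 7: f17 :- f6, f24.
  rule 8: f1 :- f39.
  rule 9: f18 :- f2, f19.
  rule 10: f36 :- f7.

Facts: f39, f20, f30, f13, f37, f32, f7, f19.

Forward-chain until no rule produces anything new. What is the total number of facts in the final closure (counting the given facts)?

Round 1 fires rule 1, rule 6, rule 8, rule 10, giving f24, f6, f1, f36.
Round 2 fires rule 3, rule 7, giving f35, f17.
Round 3 fires rule 5, giving f9.
Closure: {f1, f13, f17, f19, f20, f24, f30, f32, f35, f36, f37, f39, f6, f7, f9} — 15 facts.

15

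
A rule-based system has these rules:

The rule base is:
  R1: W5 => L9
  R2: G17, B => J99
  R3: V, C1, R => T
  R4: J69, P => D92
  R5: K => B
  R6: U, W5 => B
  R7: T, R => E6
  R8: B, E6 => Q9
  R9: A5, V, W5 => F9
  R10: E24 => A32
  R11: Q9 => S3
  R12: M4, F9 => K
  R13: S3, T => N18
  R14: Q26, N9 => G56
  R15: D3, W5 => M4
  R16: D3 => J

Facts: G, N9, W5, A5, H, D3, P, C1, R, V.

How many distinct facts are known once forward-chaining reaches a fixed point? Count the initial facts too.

21

[1] R1 [W5 => L9]; R3 [V, C1, R => T]; R9 [A5, V, W5 => F9]; R15 [D3, W5 => M4]; R16 [D3 => J]. ⇒ new: L9, T, F9, M4, J.
[2] R7 [T, R => E6]; R12 [M4, F9 => K]. ⇒ new: E6, K.
[3] R5 [K => B]. ⇒ new: B.
[4] R8 [B, E6 => Q9]. ⇒ new: Q9.
[5] R11 [Q9 => S3]. ⇒ new: S3.
[6] R13 [S3, T => N18]. ⇒ new: N18.
Closure: {A5, B, C1, D3, E6, F9, G, H, J, K, L9, M4, N18, N9, P, Q9, R, S3, T, V, W5} — 21 facts.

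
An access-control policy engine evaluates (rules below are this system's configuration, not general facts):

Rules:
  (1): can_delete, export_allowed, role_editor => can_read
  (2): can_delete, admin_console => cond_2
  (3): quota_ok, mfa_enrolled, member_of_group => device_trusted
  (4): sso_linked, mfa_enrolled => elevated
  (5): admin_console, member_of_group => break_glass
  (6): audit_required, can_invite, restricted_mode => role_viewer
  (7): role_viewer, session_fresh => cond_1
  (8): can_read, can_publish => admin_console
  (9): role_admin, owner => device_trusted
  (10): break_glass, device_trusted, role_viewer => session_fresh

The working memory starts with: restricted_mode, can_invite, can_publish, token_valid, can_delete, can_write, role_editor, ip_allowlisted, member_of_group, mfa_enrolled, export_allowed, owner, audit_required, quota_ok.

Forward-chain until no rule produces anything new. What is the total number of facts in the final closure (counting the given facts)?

Round 1 — (1), (3), (6), derive can_read, device_trusted, role_viewer.
Round 2 — (8), derive admin_console.
Round 3 — (2), (5), derive cond_2, break_glass.
Round 4 — (10), derive session_fresh.
Round 5 — (7), derive cond_1.
Closure: {admin_console, audit_required, break_glass, can_delete, can_invite, can_publish, can_read, can_write, cond_1, cond_2, device_trusted, export_allowed, ip_allowlisted, member_of_group, mfa_enrolled, owner, quota_ok, restricted_mode, role_editor, role_viewer, session_fresh, token_valid} — 22 facts.

22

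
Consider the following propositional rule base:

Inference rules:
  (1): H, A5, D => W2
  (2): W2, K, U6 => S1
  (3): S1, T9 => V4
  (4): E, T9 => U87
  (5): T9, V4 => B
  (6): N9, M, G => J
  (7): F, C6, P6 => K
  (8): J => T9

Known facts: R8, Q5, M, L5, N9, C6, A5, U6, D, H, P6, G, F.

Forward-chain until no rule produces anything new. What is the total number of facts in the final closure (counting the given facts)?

20

Round 1: (1) [H, A5, D => W2]; (6) [N9, M, G => J]; (7) [F, C6, P6 => K]. New: W2, J, K.
Round 2: (2) [W2, K, U6 => S1]; (8) [J => T9]. New: S1, T9.
Round 3: (3) [S1, T9 => V4]. New: V4.
Round 4: (5) [T9, V4 => B]. New: B.
Closure: {A5, B, C6, D, F, G, H, J, K, L5, M, N9, P6, Q5, R8, S1, T9, U6, V4, W2} — 20 facts.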